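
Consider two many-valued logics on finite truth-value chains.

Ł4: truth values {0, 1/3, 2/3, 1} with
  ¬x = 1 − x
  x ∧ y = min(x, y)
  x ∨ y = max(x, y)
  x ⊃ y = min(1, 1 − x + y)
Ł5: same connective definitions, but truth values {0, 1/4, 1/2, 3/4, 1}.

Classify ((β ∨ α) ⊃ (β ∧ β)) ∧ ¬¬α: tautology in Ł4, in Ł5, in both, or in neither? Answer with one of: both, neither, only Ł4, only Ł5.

neither

In Ł4: at α = 0, β = 0 the value is 0 — not a tautology.
In Ł5: at α = 0, β = 0 the value is 0 — not a tautology.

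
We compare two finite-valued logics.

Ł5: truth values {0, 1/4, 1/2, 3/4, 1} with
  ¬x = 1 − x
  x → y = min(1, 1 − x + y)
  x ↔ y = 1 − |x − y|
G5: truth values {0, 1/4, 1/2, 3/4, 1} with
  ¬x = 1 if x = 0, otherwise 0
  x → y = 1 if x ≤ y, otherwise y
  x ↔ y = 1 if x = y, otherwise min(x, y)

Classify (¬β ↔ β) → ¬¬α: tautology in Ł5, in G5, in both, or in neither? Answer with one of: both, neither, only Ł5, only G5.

In Ł5: at α = 0, β = 1/4 the value is 1/2 — not a tautology.
In G5: every assignment gives 1 — tautology.

only G5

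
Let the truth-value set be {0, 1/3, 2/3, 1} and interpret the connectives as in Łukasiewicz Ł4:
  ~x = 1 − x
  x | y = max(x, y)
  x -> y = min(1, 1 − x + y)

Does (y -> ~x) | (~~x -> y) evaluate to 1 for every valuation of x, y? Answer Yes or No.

Counterexample: take x = 1, y = 1/3.
~x = ~1 = 0
y -> ~x = 1/3 -> 0 = 2/3
~x = ~1 = 0
~~x = ~0 = 1
~~x -> y = 1 -> 1/3 = 1/3
(y -> ~x) | (~~x -> y) = 2/3 | 1/3 = 2/3
This gives 2/3 ≠ 1.

No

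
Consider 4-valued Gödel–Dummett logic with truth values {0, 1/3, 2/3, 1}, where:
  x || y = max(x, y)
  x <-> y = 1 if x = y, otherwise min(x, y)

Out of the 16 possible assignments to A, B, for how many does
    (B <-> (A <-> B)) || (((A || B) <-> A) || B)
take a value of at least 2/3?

15

A = 0, B = 0 ↦ 1  ≥
A = 0, B = 1/3 ↦ 1/3  <
A = 0, B = 2/3 ↦ 2/3  ≥
A = 0, B = 1 ↦ 1  ≥
A = 1/3, B = 0 ↦ 1  ≥
A = 1/3, B = 1/3 ↦ 1  ≥
A = 1/3, B = 2/3 ↦ 2/3  ≥
A = 1/3, B = 1 ↦ 1  ≥
A = 2/3, B = 0 ↦ 1  ≥
A = 2/3, B = 1/3 ↦ 1  ≥
A = 2/3, B = 2/3 ↦ 1  ≥
A = 2/3, B = 1 ↦ 1  ≥
A = 1, B = 0 ↦ 1  ≥
A = 1, B = 1/3 ↦ 1  ≥
A = 1, B = 2/3 ↦ 1  ≥
A = 1, B = 1 ↦ 1  ≥
So 15 of the 16 assignments meet the threshold.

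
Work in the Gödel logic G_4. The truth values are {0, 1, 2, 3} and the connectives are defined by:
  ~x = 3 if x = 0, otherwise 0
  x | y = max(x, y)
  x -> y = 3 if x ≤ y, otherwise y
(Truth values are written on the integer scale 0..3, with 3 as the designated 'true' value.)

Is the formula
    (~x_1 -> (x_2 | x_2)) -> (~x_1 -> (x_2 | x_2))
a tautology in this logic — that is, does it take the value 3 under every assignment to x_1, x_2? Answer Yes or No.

Yes

x_1 = 0, x_2 = 0 ↦ 3
x_1 = 0, x_2 = 1 ↦ 3
x_1 = 0, x_2 = 2 ↦ 3
x_1 = 0, x_2 = 3 ↦ 3
x_1 = 1, x_2 = 0 ↦ 3
x_1 = 1, x_2 = 1 ↦ 3
x_1 = 1, x_2 = 2 ↦ 3
x_1 = 1, x_2 = 3 ↦ 3
x_1 = 2, x_2 = 0 ↦ 3
x_1 = 2, x_2 = 1 ↦ 3
x_1 = 2, x_2 = 2 ↦ 3
x_1 = 2, x_2 = 3 ↦ 3
x_1 = 3, x_2 = 0 ↦ 3
x_1 = 3, x_2 = 1 ↦ 3
x_1 = 3, x_2 = 2 ↦ 3
x_1 = 3, x_2 = 3 ↦ 3
Every assignment gives a value ≥ 3.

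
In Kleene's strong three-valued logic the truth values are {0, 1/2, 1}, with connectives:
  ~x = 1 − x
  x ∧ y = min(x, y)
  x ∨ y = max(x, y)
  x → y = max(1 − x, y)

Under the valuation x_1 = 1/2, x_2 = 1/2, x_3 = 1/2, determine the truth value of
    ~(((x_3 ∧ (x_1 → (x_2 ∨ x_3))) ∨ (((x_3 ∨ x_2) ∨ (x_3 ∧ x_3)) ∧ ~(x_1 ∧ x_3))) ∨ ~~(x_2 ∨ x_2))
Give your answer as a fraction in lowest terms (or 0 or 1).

x_2 ∨ x_3 = 1/2 ∨ 1/2 = 1/2
x_1 → (x_2 ∨ x_3) = 1/2 → 1/2 = 1/2
x_3 ∧ (x_1 → (x_2 ∨ x_3)) = 1/2 ∧ 1/2 = 1/2
x_3 ∨ x_2 = 1/2 ∨ 1/2 = 1/2
x_3 ∧ x_3 = 1/2 ∧ 1/2 = 1/2
(x_3 ∨ x_2) ∨ (x_3 ∧ x_3) = 1/2 ∨ 1/2 = 1/2
x_1 ∧ x_3 = 1/2 ∧ 1/2 = 1/2
~(x_1 ∧ x_3) = ~1/2 = 1/2
((x_3 ∨ x_2) ∨ (x_3 ∧ x_3)) ∧ ~(x_1 ∧ x_3) = 1/2 ∧ 1/2 = 1/2
(x_3 ∧ (x_1 → (x_2 ∨ x_3))) ∨ (((x_3 ∨ x_2) ∨ (x_3 ∧ x_3)) ∧ ~(x_1 ∧ x_3)) = 1/2 ∨ 1/2 = 1/2
x_2 ∨ x_2 = 1/2 ∨ 1/2 = 1/2
~(x_2 ∨ x_2) = ~1/2 = 1/2
~~(x_2 ∨ x_2) = ~1/2 = 1/2
((x_3 ∧ (x_1 → (x_2 ∨ x_3))) ∨ (((x_3 ∨ x_2) ∨ (x_3 ∧ x_3)) ∧ ~(x_1 ∧ x_3))) ∨ ~~(x_2 ∨ x_2) = 1/2 ∨ 1/2 = 1/2
~(((x_3 ∧ (x_1 → (x_2 ∨ x_3))) ∨ (((x_3 ∨ x_2) ∨ (x_3 ∧ x_3)) ∧ ~(x_1 ∧ x_3))) ∨ ~~(x_2 ∨ x_2)) = ~1/2 = 1/2

1/2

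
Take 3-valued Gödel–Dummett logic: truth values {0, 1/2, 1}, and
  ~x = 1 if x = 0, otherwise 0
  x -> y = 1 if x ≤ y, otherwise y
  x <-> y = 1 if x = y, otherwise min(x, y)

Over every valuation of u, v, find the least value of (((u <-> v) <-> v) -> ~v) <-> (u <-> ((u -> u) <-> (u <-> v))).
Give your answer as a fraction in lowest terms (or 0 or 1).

Take u = 0, v = 0:
u <-> v = 0 <-> 0 = 1
(u <-> v) <-> v = 1 <-> 0 = 0
~v = ~0 = 1
((u <-> v) <-> v) -> ~v = 0 -> 1 = 1
u -> u = 0 -> 0 = 1
u <-> v = 0 <-> 0 = 1
(u -> u) <-> (u <-> v) = 1 <-> 1 = 1
u <-> ((u -> u) <-> (u <-> v)) = 0 <-> 1 = 0
(((u <-> v) <-> v) -> ~v) <-> (u <-> ((u -> u) <-> (u <-> v))) = 1 <-> 0 = 0
No assignment yields a value below 0, so this is the minimum.

0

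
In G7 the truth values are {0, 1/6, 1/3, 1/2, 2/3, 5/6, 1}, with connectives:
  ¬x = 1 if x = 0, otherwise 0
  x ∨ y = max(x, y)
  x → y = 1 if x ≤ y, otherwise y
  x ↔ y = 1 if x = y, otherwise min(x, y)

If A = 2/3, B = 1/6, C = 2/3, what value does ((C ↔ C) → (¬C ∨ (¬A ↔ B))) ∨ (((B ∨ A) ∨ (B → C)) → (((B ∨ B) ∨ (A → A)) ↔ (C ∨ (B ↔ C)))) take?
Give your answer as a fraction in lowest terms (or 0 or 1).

C ↔ C = 2/3 ↔ 2/3 = 1
¬C = ¬2/3 = 0
¬A = ¬2/3 = 0
¬A ↔ B = 0 ↔ 1/6 = 0
¬C ∨ (¬A ↔ B) = 0 ∨ 0 = 0
(C ↔ C) → (¬C ∨ (¬A ↔ B)) = 1 → 0 = 0
B ∨ A = 1/6 ∨ 2/3 = 2/3
B → C = 1/6 → 2/3 = 1
(B ∨ A) ∨ (B → C) = 2/3 ∨ 1 = 1
B ∨ B = 1/6 ∨ 1/6 = 1/6
A → A = 2/3 → 2/3 = 1
(B ∨ B) ∨ (A → A) = 1/6 ∨ 1 = 1
B ↔ C = 1/6 ↔ 2/3 = 1/6
C ∨ (B ↔ C) = 2/3 ∨ 1/6 = 2/3
((B ∨ B) ∨ (A → A)) ↔ (C ∨ (B ↔ C)) = 1 ↔ 2/3 = 2/3
((B ∨ A) ∨ (B → C)) → (((B ∨ B) ∨ (A → A)) ↔ (C ∨ (B ↔ C))) = 1 → 2/3 = 2/3
((C ↔ C) → (¬C ∨ (¬A ↔ B))) ∨ (((B ∨ A) ∨ (B → C)) → (((B ∨ B) ∨ (A → A)) ↔ (C ∨ (B ↔ C)))) = 0 ∨ 2/3 = 2/3

2/3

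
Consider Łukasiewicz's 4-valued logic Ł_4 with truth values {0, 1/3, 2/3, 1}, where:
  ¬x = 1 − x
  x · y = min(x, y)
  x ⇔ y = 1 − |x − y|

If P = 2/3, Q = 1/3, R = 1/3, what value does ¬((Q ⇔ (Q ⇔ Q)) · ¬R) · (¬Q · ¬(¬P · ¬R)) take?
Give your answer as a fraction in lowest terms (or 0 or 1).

Q ⇔ Q = 1/3 ⇔ 1/3 = 1
Q ⇔ (Q ⇔ Q) = 1/3 ⇔ 1 = 1/3
¬R = ¬1/3 = 2/3
(Q ⇔ (Q ⇔ Q)) · ¬R = 1/3 · 2/3 = 1/3
¬((Q ⇔ (Q ⇔ Q)) · ¬R) = ¬1/3 = 2/3
¬Q = ¬1/3 = 2/3
¬P = ¬2/3 = 1/3
¬R = ¬1/3 = 2/3
¬P · ¬R = 1/3 · 2/3 = 1/3
¬(¬P · ¬R) = ¬1/3 = 2/3
¬Q · ¬(¬P · ¬R) = 2/3 · 2/3 = 2/3
¬((Q ⇔ (Q ⇔ Q)) · ¬R) · (¬Q · ¬(¬P · ¬R)) = 2/3 · 2/3 = 2/3

2/3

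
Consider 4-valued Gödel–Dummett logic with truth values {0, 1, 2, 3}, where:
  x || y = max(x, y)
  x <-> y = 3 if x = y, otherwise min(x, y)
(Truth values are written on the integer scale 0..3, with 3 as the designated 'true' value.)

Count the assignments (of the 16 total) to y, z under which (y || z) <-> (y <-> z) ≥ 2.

4

y = 0, z = 0 ↦ 0  <
y = 0, z = 1 ↦ 0  <
y = 0, z = 2 ↦ 0  <
y = 0, z = 3 ↦ 0  <
y = 1, z = 0 ↦ 0  <
y = 1, z = 1 ↦ 1  <
y = 1, z = 2 ↦ 1  <
y = 1, z = 3 ↦ 1  <
y = 2, z = 0 ↦ 0  <
y = 2, z = 1 ↦ 1  <
y = 2, z = 2 ↦ 2  ≥
y = 2, z = 3 ↦ 2  ≥
y = 3, z = 0 ↦ 0  <
y = 3, z = 1 ↦ 1  <
y = 3, z = 2 ↦ 2  ≥
y = 3, z = 3 ↦ 3  ≥
So 4 of the 16 assignments meet the threshold.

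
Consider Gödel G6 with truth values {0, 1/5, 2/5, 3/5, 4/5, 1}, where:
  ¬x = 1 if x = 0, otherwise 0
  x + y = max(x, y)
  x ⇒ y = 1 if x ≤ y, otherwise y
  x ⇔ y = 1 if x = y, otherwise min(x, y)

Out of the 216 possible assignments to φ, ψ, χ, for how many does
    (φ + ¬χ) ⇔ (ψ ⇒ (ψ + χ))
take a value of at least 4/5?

value 1: 66 assignments (counts)
value 4/5: 30 assignments (counts)
value 3/5: 30 assignments
value 2/5: 30 assignments
value 1/5: 30 assignments
value 0: 30 assignments
So 96 of the 216 assignments meet the threshold.

96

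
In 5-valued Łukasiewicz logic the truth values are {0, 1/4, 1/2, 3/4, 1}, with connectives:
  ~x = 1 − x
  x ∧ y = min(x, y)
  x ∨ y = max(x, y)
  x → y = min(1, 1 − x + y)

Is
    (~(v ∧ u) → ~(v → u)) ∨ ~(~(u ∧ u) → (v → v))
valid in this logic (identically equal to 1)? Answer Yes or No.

No

Counterexample: take u = 0, v = 0.
v ∧ u = 0 ∧ 0 = 0
~(v ∧ u) = ~0 = 1
v → u = 0 → 0 = 1
~(v → u) = ~1 = 0
~(v ∧ u) → ~(v → u) = 1 → 0 = 0
u ∧ u = 0 ∧ 0 = 0
~(u ∧ u) = ~0 = 1
v → v = 0 → 0 = 1
~(u ∧ u) → (v → v) = 1 → 1 = 1
~(~(u ∧ u) → (v → v)) = ~1 = 0
(~(v ∧ u) → ~(v → u)) ∨ ~(~(u ∧ u) → (v → v)) = 0 ∨ 0 = 0
This gives 0 ≠ 1.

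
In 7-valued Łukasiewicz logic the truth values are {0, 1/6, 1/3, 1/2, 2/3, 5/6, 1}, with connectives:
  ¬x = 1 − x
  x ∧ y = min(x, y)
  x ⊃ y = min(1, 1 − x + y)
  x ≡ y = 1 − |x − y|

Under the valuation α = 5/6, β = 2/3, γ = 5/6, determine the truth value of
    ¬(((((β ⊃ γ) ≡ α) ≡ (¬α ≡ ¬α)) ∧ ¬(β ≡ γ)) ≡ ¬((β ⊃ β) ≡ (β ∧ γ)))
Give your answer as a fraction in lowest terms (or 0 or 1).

β ⊃ γ = 2/3 ⊃ 5/6 = 1
(β ⊃ γ) ≡ α = 1 ≡ 5/6 = 5/6
¬α = ¬5/6 = 1/6
¬α = ¬5/6 = 1/6
¬α ≡ ¬α = 1/6 ≡ 1/6 = 1
((β ⊃ γ) ≡ α) ≡ (¬α ≡ ¬α) = 5/6 ≡ 1 = 5/6
β ≡ γ = 2/3 ≡ 5/6 = 5/6
¬(β ≡ γ) = ¬5/6 = 1/6
(((β ⊃ γ) ≡ α) ≡ (¬α ≡ ¬α)) ∧ ¬(β ≡ γ) = 5/6 ∧ 1/6 = 1/6
β ⊃ β = 2/3 ⊃ 2/3 = 1
β ∧ γ = 2/3 ∧ 5/6 = 2/3
(β ⊃ β) ≡ (β ∧ γ) = 1 ≡ 2/3 = 2/3
¬((β ⊃ β) ≡ (β ∧ γ)) = ¬2/3 = 1/3
((((β ⊃ γ) ≡ α) ≡ (¬α ≡ ¬α)) ∧ ¬(β ≡ γ)) ≡ ¬((β ⊃ β) ≡ (β ∧ γ)) = 1/6 ≡ 1/3 = 5/6
¬(((((β ⊃ γ) ≡ α) ≡ (¬α ≡ ¬α)) ∧ ¬(β ≡ γ)) ≡ ¬((β ⊃ β) ≡ (β ∧ γ))) = ¬5/6 = 1/6

1/6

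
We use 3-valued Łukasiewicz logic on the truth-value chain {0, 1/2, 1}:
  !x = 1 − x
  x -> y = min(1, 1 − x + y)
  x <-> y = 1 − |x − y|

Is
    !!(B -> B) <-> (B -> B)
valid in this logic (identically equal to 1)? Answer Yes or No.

Yes

B = 0 ↦ 1
B = 1/2 ↦ 1
B = 1 ↦ 1
Every assignment gives a value ≥ 1.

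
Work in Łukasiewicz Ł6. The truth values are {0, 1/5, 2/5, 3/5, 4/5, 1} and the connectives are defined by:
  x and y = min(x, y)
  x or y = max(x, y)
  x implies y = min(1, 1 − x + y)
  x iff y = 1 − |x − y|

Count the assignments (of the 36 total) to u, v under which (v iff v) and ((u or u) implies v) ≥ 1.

value 1: 21 assignments (counts)
value 4/5: 5 assignments
value 3/5: 4 assignments
value 2/5: 3 assignments
value 1/5: 2 assignments
value 0: 1 assignment
So 21 of the 36 assignments meet the threshold.

21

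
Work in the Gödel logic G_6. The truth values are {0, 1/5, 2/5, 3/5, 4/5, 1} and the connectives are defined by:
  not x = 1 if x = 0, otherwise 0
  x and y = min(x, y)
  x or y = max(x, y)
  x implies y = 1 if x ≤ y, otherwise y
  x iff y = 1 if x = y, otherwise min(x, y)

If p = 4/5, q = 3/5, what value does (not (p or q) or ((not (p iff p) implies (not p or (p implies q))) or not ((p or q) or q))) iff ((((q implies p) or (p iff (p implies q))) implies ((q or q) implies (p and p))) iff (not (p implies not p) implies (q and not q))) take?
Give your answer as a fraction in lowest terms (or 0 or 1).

0

p or q = 4/5 or 3/5 = 4/5
not (p or q) = not 4/5 = 0
p iff p = 4/5 iff 4/5 = 1
not (p iff p) = not 1 = 0
not p = not 4/5 = 0
p implies q = 4/5 implies 3/5 = 3/5
not p or (p implies q) = 0 or 3/5 = 3/5
not (p iff p) implies (not p or (p implies q)) = 0 implies 3/5 = 1
p or q = 4/5 or 3/5 = 4/5
(p or q) or q = 4/5 or 3/5 = 4/5
not ((p or q) or q) = not 4/5 = 0
(not (p iff p) implies (not p or (p implies q))) or not ((p or q) or q) = 1 or 0 = 1
not (p or q) or ((not (p iff p) implies (not p or (p implies q))) or not ((p or q) or q)) = 0 or 1 = 1
q implies p = 3/5 implies 4/5 = 1
p implies q = 4/5 implies 3/5 = 3/5
p iff (p implies q) = 4/5 iff 3/5 = 3/5
(q implies p) or (p iff (p implies q)) = 1 or 3/5 = 1
q or q = 3/5 or 3/5 = 3/5
p and p = 4/5 and 4/5 = 4/5
(q or q) implies (p and p) = 3/5 implies 4/5 = 1
((q implies p) or (p iff (p implies q))) implies ((q or q) implies (p and p)) = 1 implies 1 = 1
not p = not 4/5 = 0
p implies not p = 4/5 implies 0 = 0
not (p implies not p) = not 0 = 1
not q = not 3/5 = 0
q and not q = 3/5 and 0 = 0
not (p implies not p) implies (q and not q) = 1 implies 0 = 0
(((q implies p) or (p iff (p implies q))) implies ((q or q) implies (p and p))) iff (not (p implies not p) implies (q and not q)) = 1 iff 0 = 0
(not (p or q) or ((not (p iff p) implies (not p or (p implies q))) or not ((p or q) or q))) iff ((((q implies p) or (p iff (p implies q))) implies ((q or q) implies (p and p))) iff (not (p implies not p) implies (q and not q))) = 1 iff 0 = 0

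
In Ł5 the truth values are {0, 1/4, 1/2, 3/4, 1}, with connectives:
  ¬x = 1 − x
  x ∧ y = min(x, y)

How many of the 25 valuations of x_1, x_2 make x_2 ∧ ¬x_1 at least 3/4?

4

value 1: 1 assignment (counts)
value 3/4: 3 assignments (counts)
value 1/2: 5 assignments
value 1/4: 7 assignments
value 0: 9 assignments
So 4 of the 25 assignments meet the threshold.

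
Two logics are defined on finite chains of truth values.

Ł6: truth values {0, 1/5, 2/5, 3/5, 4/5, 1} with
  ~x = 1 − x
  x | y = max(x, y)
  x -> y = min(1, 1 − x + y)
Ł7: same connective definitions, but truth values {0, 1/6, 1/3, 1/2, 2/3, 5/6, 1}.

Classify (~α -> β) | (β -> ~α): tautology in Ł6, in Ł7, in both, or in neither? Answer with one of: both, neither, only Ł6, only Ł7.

In Ł6: every assignment gives 1 — tautology.
In Ł7: every assignment gives 1 — tautology.

both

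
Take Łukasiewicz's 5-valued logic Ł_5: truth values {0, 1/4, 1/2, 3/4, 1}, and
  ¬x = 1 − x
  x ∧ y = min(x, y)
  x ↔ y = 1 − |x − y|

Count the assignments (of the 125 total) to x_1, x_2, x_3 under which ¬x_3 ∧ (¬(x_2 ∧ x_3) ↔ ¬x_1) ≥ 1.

5

value 1: 5 assignments (counts)
value 3/4: 19 assignments
value 1/2: 32 assignments
value 1/4: 36 assignments
value 0: 33 assignments
So 5 of the 125 assignments meet the threshold.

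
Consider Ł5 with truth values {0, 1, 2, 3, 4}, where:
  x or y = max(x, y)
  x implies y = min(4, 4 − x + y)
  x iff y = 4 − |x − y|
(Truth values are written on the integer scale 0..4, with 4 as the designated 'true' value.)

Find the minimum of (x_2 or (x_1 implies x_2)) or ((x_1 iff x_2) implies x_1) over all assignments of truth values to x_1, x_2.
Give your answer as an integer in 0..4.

3

Take x_1 = 1, x_2 = 0:
x_1 implies x_2 = 1 implies 0 = 3
x_2 or (x_1 implies x_2) = 0 or 3 = 3
x_1 iff x_2 = 1 iff 0 = 3
(x_1 iff x_2) implies x_1 = 3 implies 1 = 2
(x_2 or (x_1 implies x_2)) or ((x_1 iff x_2) implies x_1) = 3 or 2 = 3
No assignment yields a value below 3, so this is the minimum.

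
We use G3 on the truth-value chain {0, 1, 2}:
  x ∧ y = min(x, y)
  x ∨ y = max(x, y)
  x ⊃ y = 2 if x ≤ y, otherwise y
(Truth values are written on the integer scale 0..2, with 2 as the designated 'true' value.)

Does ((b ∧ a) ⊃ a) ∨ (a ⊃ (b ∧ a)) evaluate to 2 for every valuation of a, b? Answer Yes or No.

a = 0, b = 0 ↦ 2
a = 0, b = 1 ↦ 2
a = 0, b = 2 ↦ 2
a = 1, b = 0 ↦ 2
a = 1, b = 1 ↦ 2
a = 1, b = 2 ↦ 2
a = 2, b = 0 ↦ 2
a = 2, b = 1 ↦ 2
a = 2, b = 2 ↦ 2
Every assignment gives a value ≥ 2.

Yes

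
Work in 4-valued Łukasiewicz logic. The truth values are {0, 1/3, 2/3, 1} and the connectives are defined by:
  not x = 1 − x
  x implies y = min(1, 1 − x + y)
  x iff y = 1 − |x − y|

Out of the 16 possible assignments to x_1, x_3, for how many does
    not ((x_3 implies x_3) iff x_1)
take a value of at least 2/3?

8

x_1 = 0, x_3 = 0 ↦ 1  ≥
x_1 = 0, x_3 = 1/3 ↦ 1  ≥
x_1 = 0, x_3 = 2/3 ↦ 1  ≥
x_1 = 0, x_3 = 1 ↦ 1  ≥
x_1 = 1/3, x_3 = 0 ↦ 2/3  ≥
x_1 = 1/3, x_3 = 1/3 ↦ 2/3  ≥
x_1 = 1/3, x_3 = 2/3 ↦ 2/3  ≥
x_1 = 1/3, x_3 = 1 ↦ 2/3  ≥
x_1 = 2/3, x_3 = 0 ↦ 1/3  <
x_1 = 2/3, x_3 = 1/3 ↦ 1/3  <
x_1 = 2/3, x_3 = 2/3 ↦ 1/3  <
x_1 = 2/3, x_3 = 1 ↦ 1/3  <
x_1 = 1, x_3 = 0 ↦ 0  <
x_1 = 1, x_3 = 1/3 ↦ 0  <
x_1 = 1, x_3 = 2/3 ↦ 0  <
x_1 = 1, x_3 = 1 ↦ 0  <
So 8 of the 16 assignments meet the threshold.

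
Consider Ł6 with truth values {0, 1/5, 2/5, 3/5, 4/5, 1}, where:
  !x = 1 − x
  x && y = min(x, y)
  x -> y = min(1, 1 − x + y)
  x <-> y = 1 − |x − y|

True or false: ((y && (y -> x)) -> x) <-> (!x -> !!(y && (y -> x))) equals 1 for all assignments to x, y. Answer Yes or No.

Counterexample: take x = 0, y = 0.
y -> x = 0 -> 0 = 1
y && (y -> x) = 0 && 1 = 0
(y && (y -> x)) -> x = 0 -> 0 = 1
!x = !0 = 1
y -> x = 0 -> 0 = 1
y && (y -> x) = 0 && 1 = 0
!(y && (y -> x)) = !0 = 1
!!(y && (y -> x)) = !1 = 0
!x -> !!(y && (y -> x)) = 1 -> 0 = 0
((y && (y -> x)) -> x) <-> (!x -> !!(y && (y -> x))) = 1 <-> 0 = 0
This gives 0 ≠ 1.

No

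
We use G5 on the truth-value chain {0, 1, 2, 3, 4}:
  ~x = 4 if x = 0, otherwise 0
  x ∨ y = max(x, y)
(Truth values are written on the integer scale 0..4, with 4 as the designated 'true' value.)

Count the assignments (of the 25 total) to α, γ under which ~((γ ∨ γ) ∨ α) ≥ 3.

value 4: 1 assignment (counts)
value 0: 24 assignments
So 1 of the 25 assignments meets the threshold.

1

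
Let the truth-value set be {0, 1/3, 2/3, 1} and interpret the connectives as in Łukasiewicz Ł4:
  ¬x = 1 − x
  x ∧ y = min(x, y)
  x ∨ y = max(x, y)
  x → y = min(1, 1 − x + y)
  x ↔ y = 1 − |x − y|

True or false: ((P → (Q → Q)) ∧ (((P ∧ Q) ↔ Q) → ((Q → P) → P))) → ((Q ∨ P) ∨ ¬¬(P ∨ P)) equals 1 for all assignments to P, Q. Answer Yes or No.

Counterexample: take P = 0, Q = 1/3.
Q → Q = 1/3 → 1/3 = 1
P → (Q → Q) = 0 → 1 = 1
P ∧ Q = 0 ∧ 1/3 = 0
(P ∧ Q) ↔ Q = 0 ↔ 1/3 = 2/3
Q → P = 1/3 → 0 = 2/3
(Q → P) → P = 2/3 → 0 = 1/3
((P ∧ Q) ↔ Q) → ((Q → P) → P) = 2/3 → 1/3 = 2/3
(P → (Q → Q)) ∧ (((P ∧ Q) ↔ Q) → ((Q → P) → P)) = 1 ∧ 2/3 = 2/3
Q ∨ P = 1/3 ∨ 0 = 1/3
P ∨ P = 0 ∨ 0 = 0
¬(P ∨ P) = ¬0 = 1
¬¬(P ∨ P) = ¬1 = 0
(Q ∨ P) ∨ ¬¬(P ∨ P) = 1/3 ∨ 0 = 1/3
((P → (Q → Q)) ∧ (((P ∧ Q) ↔ Q) → ((Q → P) → P))) → ((Q ∨ P) ∨ ¬¬(P ∨ P)) = 2/3 → 1/3 = 2/3
This gives 2/3 ≠ 1.

No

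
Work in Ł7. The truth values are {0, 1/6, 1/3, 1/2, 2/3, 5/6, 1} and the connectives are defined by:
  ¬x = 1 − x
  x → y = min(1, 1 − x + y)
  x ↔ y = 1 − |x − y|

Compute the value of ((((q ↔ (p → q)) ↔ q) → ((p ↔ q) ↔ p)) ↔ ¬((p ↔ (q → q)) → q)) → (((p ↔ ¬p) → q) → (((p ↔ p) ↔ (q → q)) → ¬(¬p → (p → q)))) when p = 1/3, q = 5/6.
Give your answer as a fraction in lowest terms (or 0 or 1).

p → q = 1/3 → 5/6 = 1
q ↔ (p → q) = 5/6 ↔ 1 = 5/6
(q ↔ (p → q)) ↔ q = 5/6 ↔ 5/6 = 1
p ↔ q = 1/3 ↔ 5/6 = 1/2
(p ↔ q) ↔ p = 1/2 ↔ 1/3 = 5/6
((q ↔ (p → q)) ↔ q) → ((p ↔ q) ↔ p) = 1 → 5/6 = 5/6
q → q = 5/6 → 5/6 = 1
p ↔ (q → q) = 1/3 ↔ 1 = 1/3
(p ↔ (q → q)) → q = 1/3 → 5/6 = 1
¬((p ↔ (q → q)) → q) = ¬1 = 0
(((q ↔ (p → q)) ↔ q) → ((p ↔ q) ↔ p)) ↔ ¬((p ↔ (q → q)) → q) = 5/6 ↔ 0 = 1/6
¬p = ¬1/3 = 2/3
p ↔ ¬p = 1/3 ↔ 2/3 = 2/3
(p ↔ ¬p) → q = 2/3 → 5/6 = 1
p ↔ p = 1/3 ↔ 1/3 = 1
q → q = 5/6 → 5/6 = 1
(p ↔ p) ↔ (q → q) = 1 ↔ 1 = 1
¬p = ¬1/3 = 2/3
p → q = 1/3 → 5/6 = 1
¬p → (p → q) = 2/3 → 1 = 1
¬(¬p → (p → q)) = ¬1 = 0
((p ↔ p) ↔ (q → q)) → ¬(¬p → (p → q)) = 1 → 0 = 0
((p ↔ ¬p) → q) → (((p ↔ p) ↔ (q → q)) → ¬(¬p → (p → q))) = 1 → 0 = 0
((((q ↔ (p → q)) ↔ q) → ((p ↔ q) ↔ p)) ↔ ¬((p ↔ (q → q)) → q)) → (((p ↔ ¬p) → q) → (((p ↔ p) ↔ (q → q)) → ¬(¬p → (p → q)))) = 1/6 → 0 = 5/6

5/6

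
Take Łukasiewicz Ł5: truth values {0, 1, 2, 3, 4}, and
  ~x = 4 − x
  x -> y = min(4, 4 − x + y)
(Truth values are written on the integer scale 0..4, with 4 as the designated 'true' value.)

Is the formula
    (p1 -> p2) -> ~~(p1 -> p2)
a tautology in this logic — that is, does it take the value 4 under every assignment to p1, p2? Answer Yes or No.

Yes

At p1 = 4, p2 = 2, for instance:
p1 -> p2 = 4 -> 2 = 2
~(p1 -> p2) = ~2 = 2
~~(p1 -> p2) = ~2 = 2
(p1 -> p2) -> ~~(p1 -> p2) = 2 -> 2 = 4
and checking the remaining 24 assignments likewise gives ≥ 4 in every case.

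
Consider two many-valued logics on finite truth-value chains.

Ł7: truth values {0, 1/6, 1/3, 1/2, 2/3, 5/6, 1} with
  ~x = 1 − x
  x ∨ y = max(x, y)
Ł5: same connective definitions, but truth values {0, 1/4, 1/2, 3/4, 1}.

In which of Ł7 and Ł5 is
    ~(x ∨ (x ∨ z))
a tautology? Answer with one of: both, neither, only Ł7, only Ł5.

In Ł7: at x = 0, z = 1/6 the value is 5/6 — not a tautology.
In Ł5: at x = 0, z = 1/4 the value is 3/4 — not a tautology.

neither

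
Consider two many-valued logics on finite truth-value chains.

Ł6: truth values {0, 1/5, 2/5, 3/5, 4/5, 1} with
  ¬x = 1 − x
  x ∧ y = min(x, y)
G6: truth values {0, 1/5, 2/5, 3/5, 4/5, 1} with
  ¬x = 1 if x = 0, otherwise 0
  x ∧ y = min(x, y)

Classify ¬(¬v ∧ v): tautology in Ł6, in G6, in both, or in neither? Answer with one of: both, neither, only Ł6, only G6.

In Ł6: at v = 1/5 the value is 4/5 — not a tautology.
In G6: every assignment gives 1 — tautology.

only G6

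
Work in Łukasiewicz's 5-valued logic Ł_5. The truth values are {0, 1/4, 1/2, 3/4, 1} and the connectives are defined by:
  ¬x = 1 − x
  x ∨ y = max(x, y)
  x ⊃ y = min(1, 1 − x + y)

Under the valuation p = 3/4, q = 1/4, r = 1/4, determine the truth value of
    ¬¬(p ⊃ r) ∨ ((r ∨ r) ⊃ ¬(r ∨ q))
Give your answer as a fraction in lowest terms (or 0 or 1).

1

p ⊃ r = 3/4 ⊃ 1/4 = 1/2
¬(p ⊃ r) = ¬1/2 = 1/2
¬¬(p ⊃ r) = ¬1/2 = 1/2
r ∨ r = 1/4 ∨ 1/4 = 1/4
r ∨ q = 1/4 ∨ 1/4 = 1/4
¬(r ∨ q) = ¬1/4 = 3/4
(r ∨ r) ⊃ ¬(r ∨ q) = 1/4 ⊃ 3/4 = 1
¬¬(p ⊃ r) ∨ ((r ∨ r) ⊃ ¬(r ∨ q)) = 1/2 ∨ 1 = 1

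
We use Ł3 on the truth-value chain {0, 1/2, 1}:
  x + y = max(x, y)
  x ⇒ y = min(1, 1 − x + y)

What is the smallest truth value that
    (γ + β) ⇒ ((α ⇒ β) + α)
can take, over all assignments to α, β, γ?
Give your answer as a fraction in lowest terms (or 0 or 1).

Take α = 1/2, β = 0, γ = 1:
γ + β = 1 + 0 = 1
α ⇒ β = 1/2 ⇒ 0 = 1/2
(α ⇒ β) + α = 1/2 + 1/2 = 1/2
(γ + β) ⇒ ((α ⇒ β) + α) = 1 ⇒ 1/2 = 1/2
No assignment yields a value below 1/2, so this is the minimum.

1/2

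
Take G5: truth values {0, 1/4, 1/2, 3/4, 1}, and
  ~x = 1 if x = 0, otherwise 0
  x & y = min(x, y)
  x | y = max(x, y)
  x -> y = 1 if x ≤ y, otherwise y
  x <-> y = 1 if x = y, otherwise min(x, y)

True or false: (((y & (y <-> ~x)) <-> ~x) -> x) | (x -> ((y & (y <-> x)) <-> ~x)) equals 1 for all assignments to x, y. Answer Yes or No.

Counterexample: take x = 1/4, y = 1/4.
~x = ~1/4 = 0
y <-> ~x = 1/4 <-> 0 = 0
y & (y <-> ~x) = 1/4 & 0 = 0
~x = ~1/4 = 0
(y & (y <-> ~x)) <-> ~x = 0 <-> 0 = 1
((y & (y <-> ~x)) <-> ~x) -> x = 1 -> 1/4 = 1/4
y <-> x = 1/4 <-> 1/4 = 1
y & (y <-> x) = 1/4 & 1 = 1/4
~x = ~1/4 = 0
(y & (y <-> x)) <-> ~x = 1/4 <-> 0 = 0
x -> ((y & (y <-> x)) <-> ~x) = 1/4 -> 0 = 0
(((y & (y <-> ~x)) <-> ~x) -> x) | (x -> ((y & (y <-> x)) <-> ~x)) = 1/4 | 0 = 1/4
This gives 1/4 ≠ 1.

No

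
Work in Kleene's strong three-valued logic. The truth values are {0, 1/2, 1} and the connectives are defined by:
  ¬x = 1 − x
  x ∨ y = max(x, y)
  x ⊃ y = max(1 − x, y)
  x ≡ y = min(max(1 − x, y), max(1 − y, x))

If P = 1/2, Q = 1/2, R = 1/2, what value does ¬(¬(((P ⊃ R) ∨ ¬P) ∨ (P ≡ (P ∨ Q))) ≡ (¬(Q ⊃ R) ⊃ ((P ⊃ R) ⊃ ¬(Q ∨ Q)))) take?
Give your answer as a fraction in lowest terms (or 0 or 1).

1/2

P ⊃ R = 1/2 ⊃ 1/2 = 1/2
¬P = ¬1/2 = 1/2
(P ⊃ R) ∨ ¬P = 1/2 ∨ 1/2 = 1/2
P ∨ Q = 1/2 ∨ 1/2 = 1/2
P ≡ (P ∨ Q) = 1/2 ≡ 1/2 = 1/2
((P ⊃ R) ∨ ¬P) ∨ (P ≡ (P ∨ Q)) = 1/2 ∨ 1/2 = 1/2
¬(((P ⊃ R) ∨ ¬P) ∨ (P ≡ (P ∨ Q))) = ¬1/2 = 1/2
Q ⊃ R = 1/2 ⊃ 1/2 = 1/2
¬(Q ⊃ R) = ¬1/2 = 1/2
P ⊃ R = 1/2 ⊃ 1/2 = 1/2
Q ∨ Q = 1/2 ∨ 1/2 = 1/2
¬(Q ∨ Q) = ¬1/2 = 1/2
(P ⊃ R) ⊃ ¬(Q ∨ Q) = 1/2 ⊃ 1/2 = 1/2
¬(Q ⊃ R) ⊃ ((P ⊃ R) ⊃ ¬(Q ∨ Q)) = 1/2 ⊃ 1/2 = 1/2
¬(((P ⊃ R) ∨ ¬P) ∨ (P ≡ (P ∨ Q))) ≡ (¬(Q ⊃ R) ⊃ ((P ⊃ R) ⊃ ¬(Q ∨ Q))) = 1/2 ≡ 1/2 = 1/2
¬(¬(((P ⊃ R) ∨ ¬P) ∨ (P ≡ (P ∨ Q))) ≡ (¬(Q ⊃ R) ⊃ ((P ⊃ R) ⊃ ¬(Q ∨ Q)))) = ¬1/2 = 1/2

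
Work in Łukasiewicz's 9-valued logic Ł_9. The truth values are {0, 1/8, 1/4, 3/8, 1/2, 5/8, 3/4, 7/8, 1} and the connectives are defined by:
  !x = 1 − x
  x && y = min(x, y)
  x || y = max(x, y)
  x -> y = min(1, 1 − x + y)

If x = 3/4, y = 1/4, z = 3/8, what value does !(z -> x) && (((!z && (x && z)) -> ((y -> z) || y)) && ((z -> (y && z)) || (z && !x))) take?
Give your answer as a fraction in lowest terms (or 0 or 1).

0

z -> x = 3/8 -> 3/4 = 1
!(z -> x) = !1 = 0
!z = !3/8 = 5/8
x && z = 3/4 && 3/8 = 3/8
!z && (x && z) = 5/8 && 3/8 = 3/8
y -> z = 1/4 -> 3/8 = 1
(y -> z) || y = 1 || 1/4 = 1
(!z && (x && z)) -> ((y -> z) || y) = 3/8 -> 1 = 1
y && z = 1/4 && 3/8 = 1/4
z -> (y && z) = 3/8 -> 1/4 = 7/8
!x = !3/4 = 1/4
z && !x = 3/8 && 1/4 = 1/4
(z -> (y && z)) || (z && !x) = 7/8 || 1/4 = 7/8
((!z && (x && z)) -> ((y -> z) || y)) && ((z -> (y && z)) || (z && !x)) = 1 && 7/8 = 7/8
!(z -> x) && (((!z && (x && z)) -> ((y -> z) || y)) && ((z -> (y && z)) || (z && !x))) = 0 && 7/8 = 0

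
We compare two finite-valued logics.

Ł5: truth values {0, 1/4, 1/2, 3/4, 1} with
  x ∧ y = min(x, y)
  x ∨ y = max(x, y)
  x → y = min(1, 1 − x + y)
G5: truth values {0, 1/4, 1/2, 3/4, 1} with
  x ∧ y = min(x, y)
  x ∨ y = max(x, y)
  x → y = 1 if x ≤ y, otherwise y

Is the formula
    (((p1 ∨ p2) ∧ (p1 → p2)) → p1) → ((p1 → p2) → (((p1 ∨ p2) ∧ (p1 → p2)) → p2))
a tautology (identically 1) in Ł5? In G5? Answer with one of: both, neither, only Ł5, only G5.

both

In Ł5: every assignment gives 1 — tautology.
In G5: every assignment gives 1 — tautology.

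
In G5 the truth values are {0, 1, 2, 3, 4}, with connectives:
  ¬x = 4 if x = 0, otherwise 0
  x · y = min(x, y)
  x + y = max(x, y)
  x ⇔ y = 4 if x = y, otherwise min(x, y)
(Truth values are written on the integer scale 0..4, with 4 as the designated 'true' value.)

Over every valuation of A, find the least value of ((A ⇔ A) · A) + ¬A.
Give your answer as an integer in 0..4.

Take A = 1:
A ⇔ A = 1 ⇔ 1 = 4
(A ⇔ A) · A = 4 · 1 = 1
¬A = ¬1 = 0
((A ⇔ A) · A) + ¬A = 1 + 0 = 1
No assignment yields a value below 1, so this is the minimum.

1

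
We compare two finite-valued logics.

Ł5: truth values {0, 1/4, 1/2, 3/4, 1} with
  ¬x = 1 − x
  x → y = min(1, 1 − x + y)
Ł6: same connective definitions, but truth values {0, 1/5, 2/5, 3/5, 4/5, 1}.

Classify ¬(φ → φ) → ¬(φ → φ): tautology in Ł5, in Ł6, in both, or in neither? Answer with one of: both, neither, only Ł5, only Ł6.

both

In Ł5: every assignment gives 1 — tautology.
In Ł6: every assignment gives 1 — tautology.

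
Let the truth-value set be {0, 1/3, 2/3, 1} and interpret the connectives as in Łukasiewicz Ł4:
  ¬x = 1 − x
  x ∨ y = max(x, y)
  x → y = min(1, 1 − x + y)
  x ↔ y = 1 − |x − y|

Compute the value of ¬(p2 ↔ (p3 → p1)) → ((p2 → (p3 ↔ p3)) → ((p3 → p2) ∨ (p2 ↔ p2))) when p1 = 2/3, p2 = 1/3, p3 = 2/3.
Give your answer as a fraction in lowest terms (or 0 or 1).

1

p3 → p1 = 2/3 → 2/3 = 1
p2 ↔ (p3 → p1) = 1/3 ↔ 1 = 1/3
¬(p2 ↔ (p3 → p1)) = ¬1/3 = 2/3
p3 ↔ p3 = 2/3 ↔ 2/3 = 1
p2 → (p3 ↔ p3) = 1/3 → 1 = 1
p3 → p2 = 2/3 → 1/3 = 2/3
p2 ↔ p2 = 1/3 ↔ 1/3 = 1
(p3 → p2) ∨ (p2 ↔ p2) = 2/3 ∨ 1 = 1
(p2 → (p3 ↔ p3)) → ((p3 → p2) ∨ (p2 ↔ p2)) = 1 → 1 = 1
¬(p2 ↔ (p3 → p1)) → ((p2 → (p3 ↔ p3)) → ((p3 → p2) ∨ (p2 ↔ p2))) = 2/3 → 1 = 1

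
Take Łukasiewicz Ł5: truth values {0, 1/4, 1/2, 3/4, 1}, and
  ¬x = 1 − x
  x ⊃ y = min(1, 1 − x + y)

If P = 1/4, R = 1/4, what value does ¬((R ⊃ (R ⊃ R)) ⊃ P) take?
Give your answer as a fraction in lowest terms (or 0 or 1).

3/4

R ⊃ R = 1/4 ⊃ 1/4 = 1
R ⊃ (R ⊃ R) = 1/4 ⊃ 1 = 1
(R ⊃ (R ⊃ R)) ⊃ P = 1 ⊃ 1/4 = 1/4
¬((R ⊃ (R ⊃ R)) ⊃ P) = ¬1/4 = 3/4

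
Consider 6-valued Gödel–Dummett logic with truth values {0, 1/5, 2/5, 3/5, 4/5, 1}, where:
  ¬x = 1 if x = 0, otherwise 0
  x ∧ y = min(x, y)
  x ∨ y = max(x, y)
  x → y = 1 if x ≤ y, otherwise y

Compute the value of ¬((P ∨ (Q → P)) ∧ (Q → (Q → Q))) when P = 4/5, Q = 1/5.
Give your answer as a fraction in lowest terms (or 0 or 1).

0

Q → P = 1/5 → 4/5 = 1
P ∨ (Q → P) = 4/5 ∨ 1 = 1
Q → Q = 1/5 → 1/5 = 1
Q → (Q → Q) = 1/5 → 1 = 1
(P ∨ (Q → P)) ∧ (Q → (Q → Q)) = 1 ∧ 1 = 1
¬((P ∨ (Q → P)) ∧ (Q → (Q → Q))) = ¬1 = 0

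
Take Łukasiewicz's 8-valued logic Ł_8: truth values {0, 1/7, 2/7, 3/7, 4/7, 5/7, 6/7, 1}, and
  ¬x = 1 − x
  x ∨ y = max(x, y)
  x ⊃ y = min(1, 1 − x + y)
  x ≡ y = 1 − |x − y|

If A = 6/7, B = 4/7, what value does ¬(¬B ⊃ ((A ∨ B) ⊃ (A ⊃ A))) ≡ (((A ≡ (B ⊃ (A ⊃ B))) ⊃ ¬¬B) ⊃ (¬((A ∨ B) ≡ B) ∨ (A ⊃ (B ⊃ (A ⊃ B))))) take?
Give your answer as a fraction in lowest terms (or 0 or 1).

0

¬B = ¬4/7 = 3/7
A ∨ B = 6/7 ∨ 4/7 = 6/7
A ⊃ A = 6/7 ⊃ 6/7 = 1
(A ∨ B) ⊃ (A ⊃ A) = 6/7 ⊃ 1 = 1
¬B ⊃ ((A ∨ B) ⊃ (A ⊃ A)) = 3/7 ⊃ 1 = 1
¬(¬B ⊃ ((A ∨ B) ⊃ (A ⊃ A))) = ¬1 = 0
A ⊃ B = 6/7 ⊃ 4/7 = 5/7
B ⊃ (A ⊃ B) = 4/7 ⊃ 5/7 = 1
A ≡ (B ⊃ (A ⊃ B)) = 6/7 ≡ 1 = 6/7
¬B = ¬4/7 = 3/7
¬¬B = ¬3/7 = 4/7
(A ≡ (B ⊃ (A ⊃ B))) ⊃ ¬¬B = 6/7 ⊃ 4/7 = 5/7
A ∨ B = 6/7 ∨ 4/7 = 6/7
(A ∨ B) ≡ B = 6/7 ≡ 4/7 = 5/7
¬((A ∨ B) ≡ B) = ¬5/7 = 2/7
A ⊃ B = 6/7 ⊃ 4/7 = 5/7
B ⊃ (A ⊃ B) = 4/7 ⊃ 5/7 = 1
A ⊃ (B ⊃ (A ⊃ B)) = 6/7 ⊃ 1 = 1
¬((A ∨ B) ≡ B) ∨ (A ⊃ (B ⊃ (A ⊃ B))) = 2/7 ∨ 1 = 1
((A ≡ (B ⊃ (A ⊃ B))) ⊃ ¬¬B) ⊃ (¬((A ∨ B) ≡ B) ∨ (A ⊃ (B ⊃ (A ⊃ B)))) = 5/7 ⊃ 1 = 1
¬(¬B ⊃ ((A ∨ B) ⊃ (A ⊃ A))) ≡ (((A ≡ (B ⊃ (A ⊃ B))) ⊃ ¬¬B) ⊃ (¬((A ∨ B) ≡ B) ∨ (A ⊃ (B ⊃ (A ⊃ B))))) = 0 ≡ 1 = 0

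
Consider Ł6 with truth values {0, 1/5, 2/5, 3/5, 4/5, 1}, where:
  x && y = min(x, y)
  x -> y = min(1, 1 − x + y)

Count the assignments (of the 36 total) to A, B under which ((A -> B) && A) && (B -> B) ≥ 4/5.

value 1: 1 assignment (counts)
value 4/5: 4 assignments (counts)
value 3/5: 7 assignments
value 2/5: 9 assignments
value 1/5: 8 assignments
value 0: 7 assignments
So 5 of the 36 assignments meet the threshold.

5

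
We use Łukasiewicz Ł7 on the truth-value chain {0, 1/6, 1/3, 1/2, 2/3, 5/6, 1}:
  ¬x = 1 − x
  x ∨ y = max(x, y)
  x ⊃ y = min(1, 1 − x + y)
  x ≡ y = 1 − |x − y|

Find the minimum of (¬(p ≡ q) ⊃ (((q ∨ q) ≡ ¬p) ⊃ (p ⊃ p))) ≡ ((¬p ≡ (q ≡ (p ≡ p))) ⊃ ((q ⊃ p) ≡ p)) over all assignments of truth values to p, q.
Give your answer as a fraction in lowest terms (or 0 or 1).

1/2

Take p = 1/2, q = 1/2:
p ≡ q = 1/2 ≡ 1/2 = 1
¬(p ≡ q) = ¬1 = 0
q ∨ q = 1/2 ∨ 1/2 = 1/2
¬p = ¬1/2 = 1/2
(q ∨ q) ≡ ¬p = 1/2 ≡ 1/2 = 1
p ⊃ p = 1/2 ⊃ 1/2 = 1
((q ∨ q) ≡ ¬p) ⊃ (p ⊃ p) = 1 ⊃ 1 = 1
¬(p ≡ q) ⊃ (((q ∨ q) ≡ ¬p) ⊃ (p ⊃ p)) = 0 ⊃ 1 = 1
¬p = ¬1/2 = 1/2
p ≡ p = 1/2 ≡ 1/2 = 1
q ≡ (p ≡ p) = 1/2 ≡ 1 = 1/2
¬p ≡ (q ≡ (p ≡ p)) = 1/2 ≡ 1/2 = 1
q ⊃ p = 1/2 ⊃ 1/2 = 1
(q ⊃ p) ≡ p = 1 ≡ 1/2 = 1/2
(¬p ≡ (q ≡ (p ≡ p))) ⊃ ((q ⊃ p) ≡ p) = 1 ⊃ 1/2 = 1/2
(¬(p ≡ q) ⊃ (((q ∨ q) ≡ ¬p) ⊃ (p ⊃ p))) ≡ ((¬p ≡ (q ≡ (p ≡ p))) ⊃ ((q ⊃ p) ≡ p)) = 1 ≡ 1/2 = 1/2
No assignment yields a value below 1/2, so this is the minimum.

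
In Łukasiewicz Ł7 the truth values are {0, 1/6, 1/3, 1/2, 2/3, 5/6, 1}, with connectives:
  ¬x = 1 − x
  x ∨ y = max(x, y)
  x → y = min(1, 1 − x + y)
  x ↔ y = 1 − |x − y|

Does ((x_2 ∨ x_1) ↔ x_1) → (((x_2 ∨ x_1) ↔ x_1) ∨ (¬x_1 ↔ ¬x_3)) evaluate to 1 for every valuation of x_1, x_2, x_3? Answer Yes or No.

Yes

At x_1 = 5/6, x_2 = 1/3, x_3 = 1/6, for instance:
x_2 ∨ x_1 = 1/3 ∨ 5/6 = 5/6
(x_2 ∨ x_1) ↔ x_1 = 5/6 ↔ 5/6 = 1
¬x_1 = ¬5/6 = 1/6
¬x_3 = ¬1/6 = 5/6
¬x_1 ↔ ¬x_3 = 1/6 ↔ 5/6 = 1/3
((x_2 ∨ x_1) ↔ x_1) ∨ (¬x_1 ↔ ¬x_3) = 1 ∨ 1/3 = 1
((x_2 ∨ x_1) ↔ x_1) → (((x_2 ∨ x_1) ↔ x_1) ∨ (¬x_1 ↔ ¬x_3)) = 1 → 1 = 1
and checking the remaining 342 assignments likewise gives ≥ 1 in every case.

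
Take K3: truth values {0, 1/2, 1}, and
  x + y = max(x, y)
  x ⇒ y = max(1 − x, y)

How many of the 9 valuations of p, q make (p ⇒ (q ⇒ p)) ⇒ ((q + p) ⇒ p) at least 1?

4

p = 0, q = 0 ↦ 1  ≥
p = 0, q = 1/2 ↦ 1/2  <
p = 0, q = 1 ↦ 0  <
p = 1/2, q = 0 ↦ 1/2  <
p = 1/2, q = 1/2 ↦ 1/2  <
p = 1/2, q = 1 ↦ 1/2  <
p = 1, q = 0 ↦ 1  ≥
p = 1, q = 1/2 ↦ 1  ≥
p = 1, q = 1 ↦ 1  ≥
So 4 of the 9 assignments meet the threshold.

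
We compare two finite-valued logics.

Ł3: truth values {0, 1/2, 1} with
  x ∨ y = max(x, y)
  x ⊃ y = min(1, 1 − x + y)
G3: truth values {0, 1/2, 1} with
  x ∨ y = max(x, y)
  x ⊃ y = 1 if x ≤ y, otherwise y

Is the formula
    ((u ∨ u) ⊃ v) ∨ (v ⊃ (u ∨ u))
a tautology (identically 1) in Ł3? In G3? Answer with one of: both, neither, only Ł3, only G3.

both

In Ł3: every assignment gives 1 — tautology.
In G3: every assignment gives 1 — tautology.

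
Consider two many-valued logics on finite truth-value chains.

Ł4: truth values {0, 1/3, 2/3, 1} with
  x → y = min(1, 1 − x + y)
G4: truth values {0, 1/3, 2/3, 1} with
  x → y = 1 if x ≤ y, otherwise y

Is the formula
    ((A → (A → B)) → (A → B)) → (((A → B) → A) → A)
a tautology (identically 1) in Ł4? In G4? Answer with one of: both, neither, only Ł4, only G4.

In Ł4: every assignment gives 1 — tautology.
In G4: at A = 1/3, B = 0 the value is 1/3 — not a tautology.

only Ł4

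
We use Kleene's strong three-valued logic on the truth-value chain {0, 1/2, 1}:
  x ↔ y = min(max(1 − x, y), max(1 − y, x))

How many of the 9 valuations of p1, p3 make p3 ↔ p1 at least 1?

p1 = 0, p3 = 0 ↦ 1  ≥
p1 = 0, p3 = 1/2 ↦ 1/2  <
p1 = 0, p3 = 1 ↦ 0  <
p1 = 1/2, p3 = 0 ↦ 1/2  <
p1 = 1/2, p3 = 1/2 ↦ 1/2  <
p1 = 1/2, p3 = 1 ↦ 1/2  <
p1 = 1, p3 = 0 ↦ 0  <
p1 = 1, p3 = 1/2 ↦ 1/2  <
p1 = 1, p3 = 1 ↦ 1  ≥
So 2 of the 9 assignments meet the threshold.

2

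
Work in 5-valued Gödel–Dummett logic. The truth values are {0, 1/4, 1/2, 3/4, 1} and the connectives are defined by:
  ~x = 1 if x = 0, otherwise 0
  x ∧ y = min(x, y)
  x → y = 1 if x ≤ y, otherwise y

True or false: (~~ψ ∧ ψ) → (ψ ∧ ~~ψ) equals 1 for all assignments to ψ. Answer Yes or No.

Yes

ψ = 0 ↦ 1
ψ = 1/4 ↦ 1
ψ = 1/2 ↦ 1
ψ = 3/4 ↦ 1
ψ = 1 ↦ 1
Every assignment gives a value ≥ 1.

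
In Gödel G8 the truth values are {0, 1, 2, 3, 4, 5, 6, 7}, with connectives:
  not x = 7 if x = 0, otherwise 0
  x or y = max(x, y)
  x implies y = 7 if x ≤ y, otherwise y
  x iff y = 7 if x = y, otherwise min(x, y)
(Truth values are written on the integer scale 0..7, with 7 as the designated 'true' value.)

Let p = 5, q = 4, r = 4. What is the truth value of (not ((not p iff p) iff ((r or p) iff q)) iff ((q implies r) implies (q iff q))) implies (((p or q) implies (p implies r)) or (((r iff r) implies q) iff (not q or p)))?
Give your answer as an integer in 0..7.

4

not p = not 5 = 0
not p iff p = 0 iff 5 = 0
r or p = 4 or 5 = 5
(r or p) iff q = 5 iff 4 = 4
(not p iff p) iff ((r or p) iff q) = 0 iff 4 = 0
not ((not p iff p) iff ((r or p) iff q)) = not 0 = 7
q implies r = 4 implies 4 = 7
q iff q = 4 iff 4 = 7
(q implies r) implies (q iff q) = 7 implies 7 = 7
not ((not p iff p) iff ((r or p) iff q)) iff ((q implies r) implies (q iff q)) = 7 iff 7 = 7
p or q = 5 or 4 = 5
p implies r = 5 implies 4 = 4
(p or q) implies (p implies r) = 5 implies 4 = 4
r iff r = 4 iff 4 = 7
(r iff r) implies q = 7 implies 4 = 4
not q = not 4 = 0
not q or p = 0 or 5 = 5
((r iff r) implies q) iff (not q or p) = 4 iff 5 = 4
((p or q) implies (p implies r)) or (((r iff r) implies q) iff (not q or p)) = 4 or 4 = 4
(not ((not p iff p) iff ((r or p) iff q)) iff ((q implies r) implies (q iff q))) implies (((p or q) implies (p implies r)) or (((r iff r) implies q) iff (not q or p))) = 7 implies 4 = 4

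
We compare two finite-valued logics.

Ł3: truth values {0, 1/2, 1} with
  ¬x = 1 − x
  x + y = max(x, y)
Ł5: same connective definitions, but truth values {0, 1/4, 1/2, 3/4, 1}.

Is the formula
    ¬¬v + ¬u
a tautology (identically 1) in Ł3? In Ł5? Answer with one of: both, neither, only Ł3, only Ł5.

neither

In Ł3: at u = 1/2, v = 0 the value is 1/2 — not a tautology.
In Ł5: at u = 1/4, v = 0 the value is 3/4 — not a tautology.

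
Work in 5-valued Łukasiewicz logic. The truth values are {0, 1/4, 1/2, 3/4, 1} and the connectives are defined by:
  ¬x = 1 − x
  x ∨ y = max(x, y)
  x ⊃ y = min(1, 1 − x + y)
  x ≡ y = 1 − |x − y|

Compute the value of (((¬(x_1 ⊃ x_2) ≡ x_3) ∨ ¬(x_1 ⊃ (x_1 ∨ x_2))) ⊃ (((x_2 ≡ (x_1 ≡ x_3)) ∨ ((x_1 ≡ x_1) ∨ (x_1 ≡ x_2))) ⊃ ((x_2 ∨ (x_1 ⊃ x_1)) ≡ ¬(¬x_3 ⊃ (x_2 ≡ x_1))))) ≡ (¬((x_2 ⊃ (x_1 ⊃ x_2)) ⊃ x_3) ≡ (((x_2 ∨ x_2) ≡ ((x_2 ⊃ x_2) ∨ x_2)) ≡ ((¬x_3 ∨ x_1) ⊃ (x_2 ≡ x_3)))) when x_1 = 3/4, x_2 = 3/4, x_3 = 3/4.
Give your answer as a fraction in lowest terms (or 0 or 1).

3/4

x_1 ⊃ x_2 = 3/4 ⊃ 3/4 = 1
¬(x_1 ⊃ x_2) = ¬1 = 0
¬(x_1 ⊃ x_2) ≡ x_3 = 0 ≡ 3/4 = 1/4
x_1 ∨ x_2 = 3/4 ∨ 3/4 = 3/4
x_1 ⊃ (x_1 ∨ x_2) = 3/4 ⊃ 3/4 = 1
¬(x_1 ⊃ (x_1 ∨ x_2)) = ¬1 = 0
(¬(x_1 ⊃ x_2) ≡ x_3) ∨ ¬(x_1 ⊃ (x_1 ∨ x_2)) = 1/4 ∨ 0 = 1/4
x_1 ≡ x_3 = 3/4 ≡ 3/4 = 1
x_2 ≡ (x_1 ≡ x_3) = 3/4 ≡ 1 = 3/4
x_1 ≡ x_1 = 3/4 ≡ 3/4 = 1
x_1 ≡ x_2 = 3/4 ≡ 3/4 = 1
(x_1 ≡ x_1) ∨ (x_1 ≡ x_2) = 1 ∨ 1 = 1
(x_2 ≡ (x_1 ≡ x_3)) ∨ ((x_1 ≡ x_1) ∨ (x_1 ≡ x_2)) = 3/4 ∨ 1 = 1
x_1 ⊃ x_1 = 3/4 ⊃ 3/4 = 1
x_2 ∨ (x_1 ⊃ x_1) = 3/4 ∨ 1 = 1
¬x_3 = ¬3/4 = 1/4
x_2 ≡ x_1 = 3/4 ≡ 3/4 = 1
¬x_3 ⊃ (x_2 ≡ x_1) = 1/4 ⊃ 1 = 1
¬(¬x_3 ⊃ (x_2 ≡ x_1)) = ¬1 = 0
(x_2 ∨ (x_1 ⊃ x_1)) ≡ ¬(¬x_3 ⊃ (x_2 ≡ x_1)) = 1 ≡ 0 = 0
((x_2 ≡ (x_1 ≡ x_3)) ∨ ((x_1 ≡ x_1) ∨ (x_1 ≡ x_2))) ⊃ ((x_2 ∨ (x_1 ⊃ x_1)) ≡ ¬(¬x_3 ⊃ (x_2 ≡ x_1))) = 1 ⊃ 0 = 0
((¬(x_1 ⊃ x_2) ≡ x_3) ∨ ¬(x_1 ⊃ (x_1 ∨ x_2))) ⊃ (((x_2 ≡ (x_1 ≡ x_3)) ∨ ((x_1 ≡ x_1) ∨ (x_1 ≡ x_2))) ⊃ ((x_2 ∨ (x_1 ⊃ x_1)) ≡ ¬(¬x_3 ⊃ (x_2 ≡ x_1)))) = 1/4 ⊃ 0 = 3/4
x_1 ⊃ x_2 = 3/4 ⊃ 3/4 = 1
x_2 ⊃ (x_1 ⊃ x_2) = 3/4 ⊃ 1 = 1
(x_2 ⊃ (x_1 ⊃ x_2)) ⊃ x_3 = 1 ⊃ 3/4 = 3/4
¬((x_2 ⊃ (x_1 ⊃ x_2)) ⊃ x_3) = ¬3/4 = 1/4
x_2 ∨ x_2 = 3/4 ∨ 3/4 = 3/4
x_2 ⊃ x_2 = 3/4 ⊃ 3/4 = 1
(x_2 ⊃ x_2) ∨ x_2 = 1 ∨ 3/4 = 1
(x_2 ∨ x_2) ≡ ((x_2 ⊃ x_2) ∨ x_2) = 3/4 ≡ 1 = 3/4
¬x_3 = ¬3/4 = 1/4
¬x_3 ∨ x_1 = 1/4 ∨ 3/4 = 3/4
x_2 ≡ x_3 = 3/4 ≡ 3/4 = 1
(¬x_3 ∨ x_1) ⊃ (x_2 ≡ x_3) = 3/4 ⊃ 1 = 1
((x_2 ∨ x_2) ≡ ((x_2 ⊃ x_2) ∨ x_2)) ≡ ((¬x_3 ∨ x_1) ⊃ (x_2 ≡ x_3)) = 3/4 ≡ 1 = 3/4
¬((x_2 ⊃ (x_1 ⊃ x_2)) ⊃ x_3) ≡ (((x_2 ∨ x_2) ≡ ((x_2 ⊃ x_2) ∨ x_2)) ≡ ((¬x_3 ∨ x_1) ⊃ (x_2 ≡ x_3))) = 1/4 ≡ 3/4 = 1/2
(((¬(x_1 ⊃ x_2) ≡ x_3) ∨ ¬(x_1 ⊃ (x_1 ∨ x_2))) ⊃ (((x_2 ≡ (x_1 ≡ x_3)) ∨ ((x_1 ≡ x_1) ∨ (x_1 ≡ x_2))) ⊃ ((x_2 ∨ (x_1 ⊃ x_1)) ≡ ¬(¬x_3 ⊃ (x_2 ≡ x_1))))) ≡ (¬((x_2 ⊃ (x_1 ⊃ x_2)) ⊃ x_3) ≡ (((x_2 ∨ x_2) ≡ ((x_2 ⊃ x_2) ∨ x_2)) ≡ ((¬x_3 ∨ x_1) ⊃ (x_2 ≡ x_3)))) = 3/4 ≡ 1/2 = 3/4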